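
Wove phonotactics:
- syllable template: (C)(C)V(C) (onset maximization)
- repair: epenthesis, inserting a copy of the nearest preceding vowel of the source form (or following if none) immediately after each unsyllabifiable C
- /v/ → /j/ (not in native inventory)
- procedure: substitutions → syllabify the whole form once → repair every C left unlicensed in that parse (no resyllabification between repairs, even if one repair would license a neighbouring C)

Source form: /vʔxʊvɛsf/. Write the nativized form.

jʊʔxʊjɛsfɛ

Substitution: /v/ → /j/, giving /jʔxʊjɛsf/.
Under (C)(C)V(C), the unsyllabifiable consonants are /j/, /f/ (at most one coda consonant is licensed; onsets may contain at most 2 consonants).
Each unlicensed consonant becomes the onset of a new syllable: /j/ → /jʊ/, /f/ → /fɛ/.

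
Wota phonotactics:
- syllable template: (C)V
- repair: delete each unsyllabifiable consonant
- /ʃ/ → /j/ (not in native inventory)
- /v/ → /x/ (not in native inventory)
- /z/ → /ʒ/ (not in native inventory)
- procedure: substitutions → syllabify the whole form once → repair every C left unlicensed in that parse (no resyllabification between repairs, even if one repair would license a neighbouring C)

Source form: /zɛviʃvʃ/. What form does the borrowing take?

ʒɛxi

Substitution: /z/ → /ʒ/, /v/ → /x/, /ʃ/ → /j/, giving /ʒɛxijxj/.
Syllabifying with onset maximization leaves /j/, /x/, /j/ stranded (no codas are permitted; onsets are limited to one consonant).
Each unlicensed consonant is deleted: /j/, /x/, /j/.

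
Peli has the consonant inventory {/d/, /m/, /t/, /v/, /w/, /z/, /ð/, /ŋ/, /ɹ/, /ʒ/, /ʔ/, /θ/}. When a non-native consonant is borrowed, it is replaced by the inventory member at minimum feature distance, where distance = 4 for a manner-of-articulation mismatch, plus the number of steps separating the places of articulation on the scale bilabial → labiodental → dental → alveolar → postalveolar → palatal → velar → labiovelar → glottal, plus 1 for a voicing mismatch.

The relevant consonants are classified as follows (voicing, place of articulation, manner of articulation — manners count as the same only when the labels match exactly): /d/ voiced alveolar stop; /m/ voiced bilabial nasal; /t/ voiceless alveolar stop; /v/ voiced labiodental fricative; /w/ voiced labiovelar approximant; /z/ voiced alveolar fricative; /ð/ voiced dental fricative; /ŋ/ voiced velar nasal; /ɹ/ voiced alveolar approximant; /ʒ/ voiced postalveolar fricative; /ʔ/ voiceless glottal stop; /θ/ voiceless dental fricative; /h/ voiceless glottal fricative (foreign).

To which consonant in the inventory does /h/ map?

/ʔ/ is closest: manner differs (fricative→stop, +4), place distance 0 (glottal→glottal), same voicing; total 4. Next closest is /ʒ/ at distance 5.

ʔ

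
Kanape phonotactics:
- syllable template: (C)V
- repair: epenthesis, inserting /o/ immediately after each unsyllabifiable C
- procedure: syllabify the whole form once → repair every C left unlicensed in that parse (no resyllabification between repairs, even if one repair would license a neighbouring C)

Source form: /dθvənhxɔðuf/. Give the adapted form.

Under (C)V, the unsyllabifiable consonants are /d/, /θ/, /n/, /h/, /f/ (no codas are permitted; onsets are limited to one consonant).
Each unlicensed consonant becomes the onset of a new syllable: /d/ → /do/, /θ/ → /θo/, /n/ → /no/, /h/ → /ho/, /f/ → /fo/.

doθovənohoxɔðufo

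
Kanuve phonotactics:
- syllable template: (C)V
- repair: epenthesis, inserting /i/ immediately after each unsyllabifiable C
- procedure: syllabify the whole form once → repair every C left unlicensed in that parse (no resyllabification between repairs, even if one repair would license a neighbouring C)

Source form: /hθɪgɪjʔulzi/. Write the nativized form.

hiθɪgɪjiʔulizi

Syllabifying with onset maximization leaves /h/, /j/, /l/ stranded (no codas are permitted; onsets are limited to one consonant).
Epenthesis after each stranded consonant: /h/ → /hi/, /j/ → /ji/, /l/ → /li/.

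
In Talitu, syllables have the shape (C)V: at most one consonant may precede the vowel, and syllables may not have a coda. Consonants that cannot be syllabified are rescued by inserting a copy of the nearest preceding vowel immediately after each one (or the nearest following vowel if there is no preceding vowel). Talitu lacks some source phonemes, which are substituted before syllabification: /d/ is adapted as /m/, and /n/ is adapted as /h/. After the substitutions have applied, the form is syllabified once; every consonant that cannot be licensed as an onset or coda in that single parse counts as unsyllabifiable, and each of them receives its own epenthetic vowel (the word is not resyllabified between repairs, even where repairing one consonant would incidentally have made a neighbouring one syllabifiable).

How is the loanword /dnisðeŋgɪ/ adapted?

Substitution: /d/ → /m/, /n/ → /h/, giving /mhisðeŋgɪ/.
Under (C)V, the unsyllabifiable consonants are /m/, /s/, /ŋ/ (no codas are permitted; onsets are limited to one consonant).
Each unlicensed consonant becomes the onset of a new syllable: /m/ → /mi/, /s/ → /si/, /ŋ/ → /ŋe/.

mihisiðeŋegɪ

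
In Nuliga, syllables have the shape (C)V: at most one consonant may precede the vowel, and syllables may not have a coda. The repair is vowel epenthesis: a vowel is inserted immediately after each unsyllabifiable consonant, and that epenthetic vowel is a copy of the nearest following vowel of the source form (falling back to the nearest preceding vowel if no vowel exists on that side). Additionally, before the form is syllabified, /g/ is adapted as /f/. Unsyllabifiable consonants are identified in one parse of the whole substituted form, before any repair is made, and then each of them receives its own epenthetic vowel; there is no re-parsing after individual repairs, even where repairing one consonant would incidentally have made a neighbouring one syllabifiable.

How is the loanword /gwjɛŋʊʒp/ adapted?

fɛwɛjɛŋʊʒʊpʊ

Substitution: /g/ → /f/, giving /fwjɛŋʊʒp/.
Under (C)V, the unsyllabifiable consonants are /f/, /w/, /ʒ/, /p/ (no codas are permitted; onsets are limited to one consonant).
Epenthesis after each stranded consonant: /f/ → /fɛ/, /w/ → /wɛ/, /ʒ/ → /ʒʊ/, /p/ → /pʊ/.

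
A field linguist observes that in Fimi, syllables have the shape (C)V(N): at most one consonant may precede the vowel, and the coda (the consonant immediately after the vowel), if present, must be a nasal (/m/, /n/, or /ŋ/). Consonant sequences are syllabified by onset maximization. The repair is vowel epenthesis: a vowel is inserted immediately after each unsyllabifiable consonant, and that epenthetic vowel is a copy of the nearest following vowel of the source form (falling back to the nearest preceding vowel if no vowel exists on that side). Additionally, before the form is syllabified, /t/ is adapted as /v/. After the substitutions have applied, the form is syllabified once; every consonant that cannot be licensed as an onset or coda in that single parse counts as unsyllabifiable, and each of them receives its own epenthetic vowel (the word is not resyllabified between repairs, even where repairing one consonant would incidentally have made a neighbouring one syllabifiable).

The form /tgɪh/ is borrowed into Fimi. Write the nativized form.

vɪgɪhɪ

Substitution: /t/ → /v/, giving /vgɪh/.
The consonants /v/, /h/ cannot be parsed into a legal (C)V(N) syllable (only a nasal (/m/, /n/, or /ŋ/) is licensed in coda position; onsets are limited to one consonant).
Each unlicensed consonant becomes the onset of a new syllable: /v/ → /vɪ/, /h/ → /hɪ/.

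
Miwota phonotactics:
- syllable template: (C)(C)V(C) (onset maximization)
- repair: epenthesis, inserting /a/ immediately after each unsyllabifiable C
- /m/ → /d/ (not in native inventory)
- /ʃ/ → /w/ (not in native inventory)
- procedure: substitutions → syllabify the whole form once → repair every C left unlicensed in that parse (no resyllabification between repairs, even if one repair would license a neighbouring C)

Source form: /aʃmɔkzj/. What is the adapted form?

awdɔkzaja

Substitution: /ʃ/ → /w/, /m/ → /d/, giving /awdɔkzj/.
Syllabifying with onset maximization leaves /z/, /j/ stranded (at most one coda consonant is licensed; onsets may contain at most 2 consonants).
Epenthesis after each stranded consonant: /z/ → /za/, /j/ → /ja/.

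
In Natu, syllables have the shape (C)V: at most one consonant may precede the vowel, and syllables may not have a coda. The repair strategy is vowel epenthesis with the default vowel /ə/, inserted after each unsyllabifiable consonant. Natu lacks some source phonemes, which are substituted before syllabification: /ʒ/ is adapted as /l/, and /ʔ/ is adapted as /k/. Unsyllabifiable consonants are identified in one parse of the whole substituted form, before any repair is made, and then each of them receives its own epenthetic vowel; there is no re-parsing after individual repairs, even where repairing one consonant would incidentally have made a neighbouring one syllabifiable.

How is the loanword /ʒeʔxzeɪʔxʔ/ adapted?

lekəxəzeɪkəxəkə

Substitution: /ʒ/ → /l/, /ʔ/ → /k/, giving /lekxzeɪkxk/.
Syllabifying with onset maximization leaves /k/, /x/, /k/, /x/, /k/ stranded (no codas are permitted; onsets are limited to one consonant).
Epenthesis after each stranded consonant: /k/ → /kə/, /x/ → /xə/, /k/ → /kə/, /x/ → /xə/, /k/ → /kə/.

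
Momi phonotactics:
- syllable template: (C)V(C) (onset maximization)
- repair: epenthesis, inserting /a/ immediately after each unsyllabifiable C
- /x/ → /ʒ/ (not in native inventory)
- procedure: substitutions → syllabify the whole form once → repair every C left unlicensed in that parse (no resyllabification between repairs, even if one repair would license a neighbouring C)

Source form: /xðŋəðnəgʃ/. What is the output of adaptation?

ʒaðaŋəðnəgʃa

Substitution: /x/ → /ʒ/, giving /ʒðŋəðnəgʃ/.
Under (C)V(C), the unsyllabifiable consonants are /ʒ/, /ð/, /ʃ/ (at most one coda consonant is licensed; onsets are limited to one consonant).
Epenthesis after each stranded consonant: /ʒ/ → /ʒa/, /ð/ → /ða/, /ʃ/ → /ʃa/.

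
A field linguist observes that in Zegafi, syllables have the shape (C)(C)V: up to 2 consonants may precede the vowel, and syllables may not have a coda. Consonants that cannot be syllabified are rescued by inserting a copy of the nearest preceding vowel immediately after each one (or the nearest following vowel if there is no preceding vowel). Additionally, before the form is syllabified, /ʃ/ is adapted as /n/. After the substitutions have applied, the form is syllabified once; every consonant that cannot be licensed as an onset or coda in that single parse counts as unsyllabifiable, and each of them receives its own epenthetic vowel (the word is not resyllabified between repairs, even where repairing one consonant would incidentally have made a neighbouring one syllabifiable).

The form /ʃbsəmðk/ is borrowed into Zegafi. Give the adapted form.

Substitution: /ʃ/ → /n/, giving /nbsəmðk/.
Syllabifying with onset maximization leaves /n/, /m/, /ð/, /k/ stranded (no codas are permitted; onsets may contain at most 2 consonants).
Inserting the epenthetic vowel yields /n/ → /nə/, /m/ → /mə/, /ð/ → /ðə/, /k/ → /kə/.

nəbsəməðəkə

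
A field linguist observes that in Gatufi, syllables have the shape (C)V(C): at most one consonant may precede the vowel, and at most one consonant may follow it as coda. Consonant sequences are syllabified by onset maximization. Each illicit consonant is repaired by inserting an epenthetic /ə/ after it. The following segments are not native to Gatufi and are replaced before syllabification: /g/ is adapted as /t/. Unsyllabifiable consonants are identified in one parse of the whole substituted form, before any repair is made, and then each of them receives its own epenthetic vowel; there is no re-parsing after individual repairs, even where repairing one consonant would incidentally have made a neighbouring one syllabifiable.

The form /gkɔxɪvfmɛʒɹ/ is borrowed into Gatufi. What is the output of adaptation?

təkɔxɪvfəmɛʒɹə

Substitution: /g/ → /t/, giving /tkɔxɪvfmɛʒɹ/.
Syllabifying with onset maximization leaves /t/, /f/, /ɹ/ stranded (at most one coda consonant is licensed; onsets are limited to one consonant).
Inserting the epenthetic vowel yields /t/ → /tə/, /f/ → /fə/, /ɹ/ → /ɹə/.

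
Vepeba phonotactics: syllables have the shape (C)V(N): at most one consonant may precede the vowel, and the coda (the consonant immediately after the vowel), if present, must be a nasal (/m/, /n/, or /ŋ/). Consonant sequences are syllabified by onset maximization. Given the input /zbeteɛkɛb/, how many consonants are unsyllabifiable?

Under (C)V(N), the unsyllabifiable consonants are /z/, /b/ (only a nasal (/m/, /n/, or /ŋ/) is licensed in coda position; onsets are limited to one consonant).

2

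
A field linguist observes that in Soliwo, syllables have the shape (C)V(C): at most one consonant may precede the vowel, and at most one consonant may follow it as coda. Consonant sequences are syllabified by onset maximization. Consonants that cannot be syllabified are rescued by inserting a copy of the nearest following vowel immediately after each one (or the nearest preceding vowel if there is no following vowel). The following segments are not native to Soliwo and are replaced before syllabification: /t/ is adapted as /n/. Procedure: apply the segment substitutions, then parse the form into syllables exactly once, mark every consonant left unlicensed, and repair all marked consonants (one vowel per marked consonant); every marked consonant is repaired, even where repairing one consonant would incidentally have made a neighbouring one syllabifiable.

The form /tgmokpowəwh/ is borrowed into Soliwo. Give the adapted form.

Substitution: /t/ → /n/, giving /ngmokpowəwh/.
Under (C)V(C), the unsyllabifiable consonants are /n/, /g/, /h/ (at most one coda consonant is licensed; onsets are limited to one consonant).
Each unlicensed consonant becomes the onset of a new syllable: /n/ → /no/, /g/ → /go/, /h/ → /hə/.

nogomokpowəwhə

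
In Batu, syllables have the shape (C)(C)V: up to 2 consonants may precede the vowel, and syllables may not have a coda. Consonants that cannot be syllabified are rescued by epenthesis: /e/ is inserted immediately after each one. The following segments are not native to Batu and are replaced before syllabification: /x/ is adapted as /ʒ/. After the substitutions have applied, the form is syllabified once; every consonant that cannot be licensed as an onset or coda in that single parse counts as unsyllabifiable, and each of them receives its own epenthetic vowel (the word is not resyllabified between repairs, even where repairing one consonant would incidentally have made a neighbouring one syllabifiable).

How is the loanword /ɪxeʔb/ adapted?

ɪʒeʔebe

Substitution: /x/ → /ʒ/, giving /ɪʒeʔb/.
Under (C)(C)V, the unsyllabifiable consonants are /ʔ/, /b/ (no codas are permitted; onsets may contain at most 2 consonants).
Inserting the epenthetic vowel yields /ʔ/ → /ʔe/, /b/ → /be/.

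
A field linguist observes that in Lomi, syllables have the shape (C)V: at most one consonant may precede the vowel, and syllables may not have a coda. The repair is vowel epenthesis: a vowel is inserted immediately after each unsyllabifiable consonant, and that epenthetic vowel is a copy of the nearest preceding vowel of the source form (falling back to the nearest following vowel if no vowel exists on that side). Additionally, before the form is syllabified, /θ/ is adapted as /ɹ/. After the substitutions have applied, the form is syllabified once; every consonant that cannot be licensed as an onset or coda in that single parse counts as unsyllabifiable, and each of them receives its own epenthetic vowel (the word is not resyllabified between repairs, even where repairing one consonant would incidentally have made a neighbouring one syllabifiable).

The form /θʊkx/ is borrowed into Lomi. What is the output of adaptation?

ɹʊkʊxʊ

Substitution: /θ/ → /ɹ/, giving /ɹʊkx/.
The consonants /k/, /x/ cannot be parsed into a legal (C)V syllable (no codas are permitted; onsets are limited to one consonant).
Inserting the epenthetic vowel yields /k/ → /kʊ/, /x/ → /xʊ/.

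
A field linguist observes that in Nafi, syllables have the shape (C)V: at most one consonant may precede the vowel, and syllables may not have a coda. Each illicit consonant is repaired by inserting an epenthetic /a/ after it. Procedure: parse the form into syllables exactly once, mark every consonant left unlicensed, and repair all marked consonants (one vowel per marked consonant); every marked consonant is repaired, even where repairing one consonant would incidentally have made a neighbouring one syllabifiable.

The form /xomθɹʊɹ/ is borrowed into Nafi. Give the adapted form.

xomaθaɹʊɹa

The consonants /m/, /θ/, /ɹ/ cannot be parsed into a legal (C)V syllable (no codas are permitted; onsets are limited to one consonant).
Each unlicensed consonant becomes the onset of a new syllable: /m/ → /ma/, /θ/ → /θa/, /ɹ/ → /ɹa/.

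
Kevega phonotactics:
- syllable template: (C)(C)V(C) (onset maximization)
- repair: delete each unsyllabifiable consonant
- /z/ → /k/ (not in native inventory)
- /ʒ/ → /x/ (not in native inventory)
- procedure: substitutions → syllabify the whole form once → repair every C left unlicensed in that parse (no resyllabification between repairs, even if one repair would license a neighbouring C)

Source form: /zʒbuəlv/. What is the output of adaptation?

Substitution: /z/ → /k/, /ʒ/ → /x/, giving /kxbuəlv/.
The consonants /k/, /v/ cannot be parsed into a legal (C)(C)V(C) syllable (at most one coda consonant is licensed; onsets may contain at most 2 consonants).
Deleting the stranded consonants removes /k/, /v/.

xbuəl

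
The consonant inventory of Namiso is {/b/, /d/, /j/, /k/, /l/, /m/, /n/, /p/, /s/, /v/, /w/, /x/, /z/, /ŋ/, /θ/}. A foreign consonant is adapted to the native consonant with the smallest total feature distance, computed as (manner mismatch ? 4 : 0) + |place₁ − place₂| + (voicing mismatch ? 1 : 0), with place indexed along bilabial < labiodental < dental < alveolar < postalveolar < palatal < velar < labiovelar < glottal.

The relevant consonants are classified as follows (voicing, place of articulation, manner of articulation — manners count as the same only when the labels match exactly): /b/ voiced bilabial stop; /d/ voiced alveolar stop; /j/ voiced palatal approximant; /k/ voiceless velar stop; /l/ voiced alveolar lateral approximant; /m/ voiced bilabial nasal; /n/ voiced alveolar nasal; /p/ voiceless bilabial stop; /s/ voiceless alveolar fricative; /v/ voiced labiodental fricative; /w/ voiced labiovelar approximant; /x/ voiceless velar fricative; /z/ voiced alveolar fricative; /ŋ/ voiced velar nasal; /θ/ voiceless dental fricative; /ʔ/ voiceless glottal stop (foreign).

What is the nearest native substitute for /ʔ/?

k

/k/ is closest: same manner (stop), place distance 2 (glottal→velar), same voicing; total 2. Next closest is /d/ at distance 6.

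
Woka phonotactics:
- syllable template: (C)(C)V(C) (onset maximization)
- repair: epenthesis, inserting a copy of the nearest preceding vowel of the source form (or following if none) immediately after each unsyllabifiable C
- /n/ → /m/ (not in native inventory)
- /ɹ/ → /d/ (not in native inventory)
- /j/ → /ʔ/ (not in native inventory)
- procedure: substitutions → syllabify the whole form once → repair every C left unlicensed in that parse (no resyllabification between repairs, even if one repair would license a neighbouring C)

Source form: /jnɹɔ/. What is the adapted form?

ʔɔmdɔ

Substitution: /j/ → /ʔ/, /n/ → /m/, /ɹ/ → /d/, giving /ʔmdɔ/.
The consonants /ʔ/ cannot be parsed into a legal (C)(C)V(C) syllable (at most one coda consonant is licensed; onsets may contain at most 2 consonants).
Epenthesis after each stranded consonant: /ʔ/ → /ʔɔ/.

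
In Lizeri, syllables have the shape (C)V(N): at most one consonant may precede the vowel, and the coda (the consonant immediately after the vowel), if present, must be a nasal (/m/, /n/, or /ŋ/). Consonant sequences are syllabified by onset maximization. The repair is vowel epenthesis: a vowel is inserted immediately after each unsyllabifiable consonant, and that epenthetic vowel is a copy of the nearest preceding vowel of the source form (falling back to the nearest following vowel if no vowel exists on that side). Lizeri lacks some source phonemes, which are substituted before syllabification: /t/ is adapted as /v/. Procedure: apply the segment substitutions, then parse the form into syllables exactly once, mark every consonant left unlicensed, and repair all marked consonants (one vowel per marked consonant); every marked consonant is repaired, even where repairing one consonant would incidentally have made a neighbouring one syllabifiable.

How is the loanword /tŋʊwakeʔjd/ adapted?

vʊŋʊwakeʔejede

Substitution: /t/ → /v/, giving /vŋʊwakeʔjd/.
Syllabifying with onset maximization leaves /v/, /ʔ/, /j/, /d/ stranded (only a nasal (/m/, /n/, or /ŋ/) is licensed in coda position; onsets are limited to one consonant).
Inserting the epenthetic vowel yields /v/ → /vʊ/, /ʔ/ → /ʔe/, /j/ → /je/, /d/ → /de/.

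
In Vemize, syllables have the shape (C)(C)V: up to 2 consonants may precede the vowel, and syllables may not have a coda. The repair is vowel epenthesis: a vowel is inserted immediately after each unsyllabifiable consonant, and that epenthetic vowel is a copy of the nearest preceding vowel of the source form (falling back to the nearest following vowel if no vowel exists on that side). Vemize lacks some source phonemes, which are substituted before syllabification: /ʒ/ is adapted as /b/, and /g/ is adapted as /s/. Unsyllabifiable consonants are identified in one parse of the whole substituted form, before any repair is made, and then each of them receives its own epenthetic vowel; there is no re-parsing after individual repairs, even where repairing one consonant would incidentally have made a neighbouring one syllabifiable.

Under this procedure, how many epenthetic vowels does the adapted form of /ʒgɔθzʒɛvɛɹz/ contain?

3

After substitution the input is /bsɔθzbɛvɛɹz/.
The unsyllabifiable consonants are /θ/, /ɹ/, /z/; each receives one epenthetic vowel.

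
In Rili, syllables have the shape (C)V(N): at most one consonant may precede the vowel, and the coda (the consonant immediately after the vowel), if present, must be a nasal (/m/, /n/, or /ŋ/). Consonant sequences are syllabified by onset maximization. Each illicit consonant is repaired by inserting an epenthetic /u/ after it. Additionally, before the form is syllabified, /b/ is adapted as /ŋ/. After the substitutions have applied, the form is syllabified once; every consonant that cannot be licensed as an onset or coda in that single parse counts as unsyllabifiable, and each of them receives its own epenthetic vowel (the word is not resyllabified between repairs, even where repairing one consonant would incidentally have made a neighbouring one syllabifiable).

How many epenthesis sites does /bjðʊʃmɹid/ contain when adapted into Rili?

5

After substitution the input is /ŋjðʊʃmɹid/.
The unsyllabifiable consonants are /ŋ/, /j/, /ʃ/, /m/, /d/; each receives one epenthetic vowel.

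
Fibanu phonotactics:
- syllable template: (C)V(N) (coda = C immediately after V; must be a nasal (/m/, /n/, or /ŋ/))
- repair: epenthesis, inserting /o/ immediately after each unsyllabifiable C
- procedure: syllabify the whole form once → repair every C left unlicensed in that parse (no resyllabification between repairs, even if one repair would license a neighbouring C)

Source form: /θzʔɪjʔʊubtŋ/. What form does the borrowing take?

θozoʔɪjoʔʊubotoŋo

Syllabifying with onset maximization leaves /θ/, /z/, /j/, /b/, /t/, /ŋ/ stranded (only a nasal (/m/, /n/, or /ŋ/) is licensed in coda position; onsets are limited to one consonant).
Each unlicensed consonant becomes the onset of a new syllable: /θ/ → /θo/, /z/ → /zo/, /j/ → /jo/, /b/ → /bo/, /t/ → /to/, /ŋ/ → /ŋo/.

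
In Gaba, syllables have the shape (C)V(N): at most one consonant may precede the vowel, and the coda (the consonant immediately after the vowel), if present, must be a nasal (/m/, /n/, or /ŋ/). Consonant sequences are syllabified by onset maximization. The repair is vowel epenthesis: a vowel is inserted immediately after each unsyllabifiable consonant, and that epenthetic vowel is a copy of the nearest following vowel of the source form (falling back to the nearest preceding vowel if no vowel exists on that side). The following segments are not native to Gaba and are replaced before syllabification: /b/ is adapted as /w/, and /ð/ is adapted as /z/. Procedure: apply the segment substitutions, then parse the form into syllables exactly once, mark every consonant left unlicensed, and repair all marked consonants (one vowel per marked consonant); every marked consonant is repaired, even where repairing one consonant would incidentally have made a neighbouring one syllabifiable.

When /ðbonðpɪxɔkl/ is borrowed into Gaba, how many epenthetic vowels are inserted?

4

After substitution the input is /zwonzpɪxɔkl/.
The unsyllabifiable consonants are /z/, /z/, /k/, /l/; each receives one epenthetic vowel.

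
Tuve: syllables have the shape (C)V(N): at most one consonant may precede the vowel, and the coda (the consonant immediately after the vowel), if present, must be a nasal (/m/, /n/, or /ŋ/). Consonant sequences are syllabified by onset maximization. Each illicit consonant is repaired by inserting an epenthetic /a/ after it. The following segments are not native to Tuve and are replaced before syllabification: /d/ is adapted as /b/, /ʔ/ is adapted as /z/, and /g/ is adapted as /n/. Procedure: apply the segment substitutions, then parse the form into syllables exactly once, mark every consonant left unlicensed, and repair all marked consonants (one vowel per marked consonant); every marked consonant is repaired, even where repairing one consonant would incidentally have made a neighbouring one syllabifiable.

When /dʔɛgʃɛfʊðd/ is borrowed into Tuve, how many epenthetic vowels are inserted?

After substitution the input is /bzɛnʃɛfʊðb/.
The unsyllabifiable consonants are /b/, /ð/, /b/; each receives one epenthetic vowel.

3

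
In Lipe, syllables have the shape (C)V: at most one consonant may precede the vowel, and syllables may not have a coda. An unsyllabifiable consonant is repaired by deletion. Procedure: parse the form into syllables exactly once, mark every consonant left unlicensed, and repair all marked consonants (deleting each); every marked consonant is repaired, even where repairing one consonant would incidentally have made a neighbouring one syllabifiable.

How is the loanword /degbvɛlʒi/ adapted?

devɛʒi

Syllabifying with onset maximization leaves /g/, /b/, /l/ stranded (no codas are permitted; onsets are limited to one consonant).
Each unlicensed consonant is deleted: /g/, /b/, /l/.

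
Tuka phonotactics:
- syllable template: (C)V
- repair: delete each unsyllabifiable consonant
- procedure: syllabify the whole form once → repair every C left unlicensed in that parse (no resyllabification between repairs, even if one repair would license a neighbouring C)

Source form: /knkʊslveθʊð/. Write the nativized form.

Syllabifying with onset maximization leaves /k/, /n/, /s/, /l/, /ð/ stranded (no codas are permitted; onsets are limited to one consonant).
Each unlicensed consonant is deleted: /k/, /n/, /s/, /l/, /ð/.

kʊveθʊ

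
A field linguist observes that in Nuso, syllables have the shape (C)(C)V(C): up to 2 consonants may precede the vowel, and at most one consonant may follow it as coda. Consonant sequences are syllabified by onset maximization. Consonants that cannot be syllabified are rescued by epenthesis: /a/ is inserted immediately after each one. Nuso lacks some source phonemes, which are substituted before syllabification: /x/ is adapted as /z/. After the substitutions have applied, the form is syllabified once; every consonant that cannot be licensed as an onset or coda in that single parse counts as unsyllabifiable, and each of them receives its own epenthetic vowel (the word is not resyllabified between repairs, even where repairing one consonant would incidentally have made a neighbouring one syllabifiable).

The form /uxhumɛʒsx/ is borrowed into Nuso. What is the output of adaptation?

Substitution: /x/ → /z/, giving /uzhumɛʒsz/.
Syllabifying with onset maximization leaves /s/, /z/ stranded (at most one coda consonant is licensed; onsets may contain at most 2 consonants).
Inserting the epenthetic vowel yields /s/ → /sa/, /z/ → /za/.

uzhumɛʒsaza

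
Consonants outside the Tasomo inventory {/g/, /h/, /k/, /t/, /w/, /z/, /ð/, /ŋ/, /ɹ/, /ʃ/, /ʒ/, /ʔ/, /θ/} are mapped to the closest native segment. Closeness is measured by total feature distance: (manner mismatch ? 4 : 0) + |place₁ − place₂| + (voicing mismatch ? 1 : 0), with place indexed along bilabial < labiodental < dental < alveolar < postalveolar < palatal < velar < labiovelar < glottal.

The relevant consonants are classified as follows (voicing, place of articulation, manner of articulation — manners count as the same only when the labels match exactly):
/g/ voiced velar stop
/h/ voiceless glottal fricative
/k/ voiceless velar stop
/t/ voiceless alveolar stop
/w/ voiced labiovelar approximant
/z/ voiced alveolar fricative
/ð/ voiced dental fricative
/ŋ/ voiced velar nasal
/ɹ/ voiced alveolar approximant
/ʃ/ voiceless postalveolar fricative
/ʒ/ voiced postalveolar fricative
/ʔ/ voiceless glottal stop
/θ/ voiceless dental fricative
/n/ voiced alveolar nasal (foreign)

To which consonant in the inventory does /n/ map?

/ŋ/ is closest: same manner (nasal), place distance 3 (alveolar→velar), same voicing; total 3. Next closest is /z/ at distance 4.

ŋ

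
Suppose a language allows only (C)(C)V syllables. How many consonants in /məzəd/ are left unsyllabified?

Syllabifying with onset maximization leaves /d/ stranded (no codas are permitted; onsets may contain at most 2 consonants).

1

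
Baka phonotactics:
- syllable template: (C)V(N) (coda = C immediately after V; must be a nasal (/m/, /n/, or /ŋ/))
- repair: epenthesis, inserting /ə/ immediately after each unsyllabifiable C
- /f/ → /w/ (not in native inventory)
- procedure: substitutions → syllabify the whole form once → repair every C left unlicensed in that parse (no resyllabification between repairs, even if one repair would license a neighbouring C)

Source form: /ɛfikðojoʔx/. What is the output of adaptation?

ɛwikəðojoʔəxə

Substitution: /f/ → /w/, giving /ɛwikðojoʔx/.
Syllabifying with onset maximization leaves /k/, /ʔ/, /x/ stranded (only a nasal (/m/, /n/, or /ŋ/) is licensed in coda position; onsets are limited to one consonant).
Inserting the epenthetic vowel yields /k/ → /kə/, /ʔ/ → /ʔə/, /x/ → /xə/.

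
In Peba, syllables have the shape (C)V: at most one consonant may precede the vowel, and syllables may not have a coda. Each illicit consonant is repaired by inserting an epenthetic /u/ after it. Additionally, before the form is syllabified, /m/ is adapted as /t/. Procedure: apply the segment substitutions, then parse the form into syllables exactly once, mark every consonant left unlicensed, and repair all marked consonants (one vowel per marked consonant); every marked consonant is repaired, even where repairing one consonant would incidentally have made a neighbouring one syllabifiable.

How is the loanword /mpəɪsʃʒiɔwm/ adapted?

Substitution: /m/ → /t/, giving /tpəɪsʃʒiɔwt/.
Syllabifying with onset maximization leaves /t/, /s/, /ʃ/, /w/, /t/ stranded (no codas are permitted; onsets are limited to one consonant).
Each unlicensed consonant becomes the onset of a new syllable: /t/ → /tu/, /s/ → /su/, /ʃ/ → /ʃu/, /w/ → /wu/, /t/ → /tu/.

tupəɪsuʃuʒiɔwutu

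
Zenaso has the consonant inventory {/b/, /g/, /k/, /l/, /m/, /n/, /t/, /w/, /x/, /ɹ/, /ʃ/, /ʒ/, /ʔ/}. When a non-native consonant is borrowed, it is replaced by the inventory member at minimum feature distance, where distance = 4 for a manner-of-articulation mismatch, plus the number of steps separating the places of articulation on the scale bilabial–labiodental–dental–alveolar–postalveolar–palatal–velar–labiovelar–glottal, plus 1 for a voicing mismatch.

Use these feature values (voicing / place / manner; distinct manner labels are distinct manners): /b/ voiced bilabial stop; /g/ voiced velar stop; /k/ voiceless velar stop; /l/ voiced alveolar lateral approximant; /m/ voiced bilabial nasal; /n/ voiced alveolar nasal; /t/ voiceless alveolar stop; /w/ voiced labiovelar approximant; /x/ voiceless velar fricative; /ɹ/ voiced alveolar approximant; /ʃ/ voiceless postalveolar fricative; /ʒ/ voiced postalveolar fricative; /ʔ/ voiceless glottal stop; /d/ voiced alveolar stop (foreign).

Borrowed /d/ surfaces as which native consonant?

/t/ is closest: same manner (stop), place distance 0 (alveolar→alveolar), voicing differs (+1); total 1. Next closest is /b/ at distance 3.

t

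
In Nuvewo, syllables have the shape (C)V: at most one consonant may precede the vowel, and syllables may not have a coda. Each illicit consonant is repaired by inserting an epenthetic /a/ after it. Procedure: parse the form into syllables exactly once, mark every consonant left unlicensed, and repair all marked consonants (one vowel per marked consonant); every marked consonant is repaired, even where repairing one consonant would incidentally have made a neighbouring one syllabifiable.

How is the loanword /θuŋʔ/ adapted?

θuŋaʔa

Under (C)V, the unsyllabifiable consonants are /ŋ/, /ʔ/ (no codas are permitted; onsets are limited to one consonant).
Inserting the epenthetic vowel yields /ŋ/ → /ŋa/, /ʔ/ → /ʔa/.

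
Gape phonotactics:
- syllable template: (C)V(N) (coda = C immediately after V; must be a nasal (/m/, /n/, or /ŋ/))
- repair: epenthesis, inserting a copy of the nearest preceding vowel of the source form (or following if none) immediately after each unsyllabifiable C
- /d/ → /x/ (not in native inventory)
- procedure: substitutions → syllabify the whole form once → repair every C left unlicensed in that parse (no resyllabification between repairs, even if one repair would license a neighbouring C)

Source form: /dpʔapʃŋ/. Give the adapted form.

xapaʔapaʃaŋa

Substitution: /d/ → /x/, giving /xpʔapʃŋ/.
Under (C)V(N), the unsyllabifiable consonants are /x/, /p/, /p/, /ʃ/, /ŋ/ (only a nasal (/m/, /n/, or /ŋ/) is licensed in coda position; onsets are limited to one consonant).
Each unlicensed consonant becomes the onset of a new syllable: /x/ → /xa/, /p/ → /pa/, /p/ → /pa/, /ʃ/ → /ʃa/, /ŋ/ → /ŋa/.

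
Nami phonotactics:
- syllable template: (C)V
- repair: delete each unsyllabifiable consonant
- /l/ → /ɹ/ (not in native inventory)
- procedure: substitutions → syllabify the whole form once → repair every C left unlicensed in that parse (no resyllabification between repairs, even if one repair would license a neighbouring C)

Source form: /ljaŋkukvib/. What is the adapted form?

Substitution: /l/ → /ɹ/, giving /ɹjaŋkukvib/.
Syllabifying with onset maximization leaves /ɹ/, /ŋ/, /k/, /b/ stranded (no codas are permitted; onsets are limited to one consonant).
Each unlicensed consonant is deleted: /ɹ/, /ŋ/, /k/, /b/.

jakuvi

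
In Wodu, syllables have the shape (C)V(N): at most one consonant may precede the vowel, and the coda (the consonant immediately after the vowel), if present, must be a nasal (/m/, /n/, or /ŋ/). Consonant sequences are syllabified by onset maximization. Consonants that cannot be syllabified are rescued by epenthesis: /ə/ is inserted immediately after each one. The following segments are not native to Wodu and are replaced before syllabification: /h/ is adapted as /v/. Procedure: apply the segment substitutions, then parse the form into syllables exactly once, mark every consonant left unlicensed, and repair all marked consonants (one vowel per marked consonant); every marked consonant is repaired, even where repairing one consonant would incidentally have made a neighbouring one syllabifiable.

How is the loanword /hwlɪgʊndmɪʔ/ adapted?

Substitution: /h/ → /v/, giving /vwlɪgʊndmɪʔ/.
Under (C)V(N), the unsyllabifiable consonants are /v/, /w/, /d/, /ʔ/ (only a nasal (/m/, /n/, or /ŋ/) is licensed in coda position; onsets are limited to one consonant).
Each unlicensed consonant becomes the onset of a new syllable: /v/ → /və/, /w/ → /wə/, /d/ → /də/, /ʔ/ → /ʔə/.

vəwəlɪgʊndəmɪʔə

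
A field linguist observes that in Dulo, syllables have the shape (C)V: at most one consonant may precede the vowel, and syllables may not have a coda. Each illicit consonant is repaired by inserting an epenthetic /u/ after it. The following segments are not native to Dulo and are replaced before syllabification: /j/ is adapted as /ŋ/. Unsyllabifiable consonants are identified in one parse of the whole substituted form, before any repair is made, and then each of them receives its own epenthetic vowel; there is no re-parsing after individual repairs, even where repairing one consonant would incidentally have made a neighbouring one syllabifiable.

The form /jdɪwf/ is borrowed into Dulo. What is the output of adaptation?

ŋudɪwufu

Substitution: /j/ → /ŋ/, giving /ŋdɪwf/.
Under (C)V, the unsyllabifiable consonants are /ŋ/, /w/, /f/ (no codas are permitted; onsets are limited to one consonant).
Epenthesis after each stranded consonant: /ŋ/ → /ŋu/, /w/ → /wu/, /f/ → /fu/.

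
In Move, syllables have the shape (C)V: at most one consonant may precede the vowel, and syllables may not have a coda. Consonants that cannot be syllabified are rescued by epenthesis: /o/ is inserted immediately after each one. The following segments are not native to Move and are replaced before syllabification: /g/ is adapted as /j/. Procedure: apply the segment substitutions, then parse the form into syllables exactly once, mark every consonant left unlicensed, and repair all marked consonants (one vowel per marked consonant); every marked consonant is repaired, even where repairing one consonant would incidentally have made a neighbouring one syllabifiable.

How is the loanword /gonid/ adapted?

Substitution: /g/ → /j/, giving /jonid/.
Syllabifying with onset maximization leaves /d/ stranded (no codas are permitted; onsets are limited to one consonant).
Epenthesis after each stranded consonant: /d/ → /do/.

jonido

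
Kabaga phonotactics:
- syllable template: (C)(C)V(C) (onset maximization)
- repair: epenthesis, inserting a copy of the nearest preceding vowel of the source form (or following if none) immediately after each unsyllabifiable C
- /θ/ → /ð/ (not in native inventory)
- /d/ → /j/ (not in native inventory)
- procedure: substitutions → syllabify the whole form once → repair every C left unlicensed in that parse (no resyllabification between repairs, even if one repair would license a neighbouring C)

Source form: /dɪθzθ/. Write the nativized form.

Substitution: /d/ → /j/, /θ/ → /ð/, giving /jɪðzð/.
Under (C)(C)V(C), the unsyllabifiable consonants are /z/, /ð/ (at most one coda consonant is licensed; onsets may contain at most 2 consonants).
Each unlicensed consonant becomes the onset of a new syllable: /z/ → /zɪ/, /ð/ → /ðɪ/.

jɪðzɪðɪ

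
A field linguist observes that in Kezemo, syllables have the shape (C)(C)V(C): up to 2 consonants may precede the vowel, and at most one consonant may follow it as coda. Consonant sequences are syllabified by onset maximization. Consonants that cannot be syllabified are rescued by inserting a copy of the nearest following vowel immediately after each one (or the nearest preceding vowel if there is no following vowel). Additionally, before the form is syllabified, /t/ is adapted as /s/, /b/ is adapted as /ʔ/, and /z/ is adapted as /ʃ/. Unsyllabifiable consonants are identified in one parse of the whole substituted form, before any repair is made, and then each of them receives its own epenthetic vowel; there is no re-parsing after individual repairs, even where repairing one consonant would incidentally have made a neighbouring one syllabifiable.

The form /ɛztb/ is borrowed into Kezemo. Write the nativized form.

Substitution: /z/ → /ʃ/, /t/ → /s/, /b/ → /ʔ/, giving /ɛʃsʔ/.
Under (C)(C)V(C), the unsyllabifiable consonants are /s/, /ʔ/ (at most one coda consonant is licensed; onsets may contain at most 2 consonants).
Each unlicensed consonant becomes the onset of a new syllable: /s/ → /sɛ/, /ʔ/ → /ʔɛ/.

ɛʃsɛʔɛ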